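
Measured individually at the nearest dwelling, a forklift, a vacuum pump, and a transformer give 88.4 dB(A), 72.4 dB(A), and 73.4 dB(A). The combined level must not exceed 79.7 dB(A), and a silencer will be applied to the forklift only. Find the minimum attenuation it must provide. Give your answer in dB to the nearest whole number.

Everything except the forklift sums to 10^(72.4/10) + 10^(73.4/10) = 3.926e+07 in linear terms, 75.94 dB(A).
To meet 79.7 dB(A) overall, the treated forklift may contribute at most 10^(79.7/10) − 3.926e+07 = 5.407e+07, i.e. 77.33 dB(A).
So the forklift must be reduced from 88.4 to 77.33 dB(A): IL = 11.07 dB.

11 dB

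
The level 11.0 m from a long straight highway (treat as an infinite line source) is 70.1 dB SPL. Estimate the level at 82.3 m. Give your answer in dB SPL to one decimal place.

61.4 dB SPL

Line-source attenuation: ΔL = 10·log₁₀(r₂/r₁) = 10·log₁₀(82.3/11.0) = 8.740 dB.
L₂ = 70.1 − 10·log₁₀(82.3/11.0) = 70.1 − 8.740 = 61.36 dB SPL.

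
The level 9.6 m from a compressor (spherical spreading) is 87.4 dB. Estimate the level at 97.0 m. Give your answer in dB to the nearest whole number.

Spherical spreading from a point source gives a 20·log₁₀(r₂/r₁) drop.
L₂ = 87.4 − 20·log₁₀(97.0/9.6) = 87.4 − 20.090 = 67.31 dB.

67 dB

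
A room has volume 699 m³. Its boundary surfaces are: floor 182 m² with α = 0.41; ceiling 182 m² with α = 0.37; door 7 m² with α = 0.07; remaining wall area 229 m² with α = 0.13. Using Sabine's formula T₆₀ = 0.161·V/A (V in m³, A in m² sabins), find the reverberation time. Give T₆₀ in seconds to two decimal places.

0.65 s

Total absorption A = 182·0.41 + 182·0.37 + 7·0.07 + 229·0.13 = 172.22 m² sabins.
T₆₀ = 0.161 × 699 / 172.22 = 0.653 s.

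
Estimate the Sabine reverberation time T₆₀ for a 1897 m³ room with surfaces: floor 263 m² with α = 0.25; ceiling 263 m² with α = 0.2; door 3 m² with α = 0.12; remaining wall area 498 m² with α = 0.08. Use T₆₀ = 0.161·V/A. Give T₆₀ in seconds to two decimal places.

1.93 s

Total absorption A = 263·0.25 + 263·0.2 + 3·0.12 + 498·0.08 = 158.55 m² sabins.
T₆₀ = 0.161·V/A = 0.161·1897/158.55 = 1.926 s.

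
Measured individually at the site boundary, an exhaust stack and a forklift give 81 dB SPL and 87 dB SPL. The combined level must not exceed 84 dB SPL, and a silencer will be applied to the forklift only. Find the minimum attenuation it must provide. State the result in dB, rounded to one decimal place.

Fixed contribution from the other source: Σ 10^(L/10) = 10^(81/10) = 1.259e+08 (81.00 dB SPL).
The limit corresponds to 10^(84/10) = 2.512e+08; subtracting the fixed part leaves 1.253e+08 for the forklift, i.e. 80.98 dB SPL.
So the forklift must be reduced from 87 to 80.98 dB SPL: IL = 6.02 dB.

6.0 dB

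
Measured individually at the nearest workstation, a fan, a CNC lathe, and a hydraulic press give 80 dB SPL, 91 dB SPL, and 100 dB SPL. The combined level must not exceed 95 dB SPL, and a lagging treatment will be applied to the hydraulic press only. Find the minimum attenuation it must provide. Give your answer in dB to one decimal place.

7.4 dB

Everything except the hydraulic press sums to 10^(80/10) + 10^(91/10) = 1.359e+09 in linear terms, 91.33 dB SPL.
To meet 95 dB SPL overall, the treated hydraulic press may contribute at most 10^(95/10) − 1.359e+09 = 1.803e+09, i.e. 92.56 dB SPL.
So the hydraulic press must be reduced from 100 to 92.56 dB SPL: IL = 7.44 dB.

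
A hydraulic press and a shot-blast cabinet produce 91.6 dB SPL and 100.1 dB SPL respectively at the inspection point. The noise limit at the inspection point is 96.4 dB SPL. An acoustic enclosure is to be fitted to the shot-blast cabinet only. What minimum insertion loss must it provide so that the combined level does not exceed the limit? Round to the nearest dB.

Fixed contribution from the other source: Σ 10^(L/10) = 10^(91.6/10) = 1.445e+09 (91.60 dB SPL).
The limit corresponds to 10^(96.4/10) = 4.365e+09; subtracting the fixed part leaves 2.920e+09 for the shot-blast cabinet, i.e. 94.65 dB SPL.
So the shot-blast cabinet must be reduced from 100.1 to 94.65 dB SPL: IL = 5.45 dB.

5 dB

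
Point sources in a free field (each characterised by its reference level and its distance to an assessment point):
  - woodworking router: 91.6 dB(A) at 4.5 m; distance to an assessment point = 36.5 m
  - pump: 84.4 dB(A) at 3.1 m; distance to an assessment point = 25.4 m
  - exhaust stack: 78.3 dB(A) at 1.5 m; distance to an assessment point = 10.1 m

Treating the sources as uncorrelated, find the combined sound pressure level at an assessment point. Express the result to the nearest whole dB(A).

First find each source's level at the receiver (point-source: −20·log₁₀(r/r_ref)), then combine on an intensity basis.
woodworking router: 91.6 − 20·log₁₀(36.5/4.5) = 91.6 − 18.18 = 73.42 dB(A).
pump: 84.4 − 20·log₁₀(25.4/3.1) = 84.4 − 18.27 = 66.13 dB(A).
exhaust stack: 78.3 − 20·log₁₀(10.1/1.5) = 78.3 − 16.56 = 61.74 dB(A).
Σ 10^(L/10) = 2.756e+07 → L_total = 10·log₁₀(2.756e+07) = 74.40 dB(A).

74 dB(A)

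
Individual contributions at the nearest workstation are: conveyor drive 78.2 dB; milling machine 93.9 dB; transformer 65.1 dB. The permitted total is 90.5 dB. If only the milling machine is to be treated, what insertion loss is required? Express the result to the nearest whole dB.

The untreated sources together contribute 10^(78.2/10) + 10^(65.1/10) = 6.931e+07, i.e. 78.41 dB.
The limit corresponds to 10^(90.5/10) = 1.122e+09; subtracting the fixed part leaves 1.053e+09 for the milling machine, i.e. 90.22 dB.
Required insertion loss = 93.9 − 90.22 = 3.68 dB.

4 dB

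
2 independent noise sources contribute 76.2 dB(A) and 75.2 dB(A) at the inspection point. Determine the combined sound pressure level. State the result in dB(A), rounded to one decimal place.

Incoherent sources combine by intensity addition: L_total = 10·log₁₀(Σ 10^(L_i/10)).
Σ 10^(L/10) = 10^(76.2/10) + 10^(75.2/10) = 7.480e+07.
L_total = 10·log₁₀(7.480e+07) = 78.74 dB(A).

78.7 dB(A)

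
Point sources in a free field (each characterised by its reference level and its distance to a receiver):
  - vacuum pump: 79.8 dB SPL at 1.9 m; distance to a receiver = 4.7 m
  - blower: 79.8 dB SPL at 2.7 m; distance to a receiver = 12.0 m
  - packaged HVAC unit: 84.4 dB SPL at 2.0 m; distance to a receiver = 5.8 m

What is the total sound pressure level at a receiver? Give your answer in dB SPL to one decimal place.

First find each source's level at the receiver (point-source: −20·log₁₀(r/r_ref)), then combine on an intensity basis.
vacuum pump: 79.8 − 20·log₁₀(4.7/1.9) = 79.8 − 7.87 = 71.93 dB SPL.
blower: 79.8 − 20·log₁₀(12.0/2.7) = 79.8 − 12.96 = 66.84 dB SPL.
packaged HVAC unit: 84.4 − 20·log₁₀(5.8/2.0) = 84.4 − 9.25 = 75.15 dB SPL.
Σ 10^(L/10) = 5.319e+07 → L_total = 10·log₁₀(5.319e+07) = 77.26 dB SPL.

77.3 dB SPL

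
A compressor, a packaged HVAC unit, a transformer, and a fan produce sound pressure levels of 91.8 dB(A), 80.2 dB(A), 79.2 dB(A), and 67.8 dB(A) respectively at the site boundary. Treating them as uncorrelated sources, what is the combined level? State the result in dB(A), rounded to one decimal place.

92.3 dB(A)

For uncorrelated sources the intensities add, so convert each level to linear form, sum, and take 10·log₁₀ of the total.
Σ 10^(L/10) = 10^(91.8/10) + 10^(80.2/10) + 10^(79.2/10) + 10^(67.8/10) = 1.707e+09.
L_total = 10·log₁₀(1.707e+09) = 92.32 dB(A).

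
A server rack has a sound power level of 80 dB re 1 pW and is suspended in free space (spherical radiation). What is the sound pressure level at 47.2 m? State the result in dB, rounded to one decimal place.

The power spreads over a sphere of area 4π·r², so L_p = L_w − 10·log₁₀(4π·r²).
4π·r² = 2.8e+04 m², 10·log₁₀ of that is 44.471 dB.
L_p = 80 − 44.471 = 35.53 dB.

35.5 dB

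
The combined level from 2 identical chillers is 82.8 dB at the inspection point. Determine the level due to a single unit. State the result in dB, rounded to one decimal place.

79.8 dB

Dividing the total intensity by 2 lowers the level by 10·log₁₀ 2 = 3.010 dB: L₁ = 82.8 − 3.010.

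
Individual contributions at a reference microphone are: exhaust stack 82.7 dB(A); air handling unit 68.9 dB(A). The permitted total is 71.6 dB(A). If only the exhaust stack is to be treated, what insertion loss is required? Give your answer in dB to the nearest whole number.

14 dB

The untreated sources together contribute 10^(68.9/10) = 7.762e+06, i.e. 68.90 dB(A).
The limit corresponds to 10^(71.6/10) = 1.445e+07; subtracting the fixed part leaves 6.692e+06 for the exhaust stack, i.e. 68.26 dB(A).
So the exhaust stack must be reduced from 82.7 to 68.26 dB(A): IL = 14.44 dB.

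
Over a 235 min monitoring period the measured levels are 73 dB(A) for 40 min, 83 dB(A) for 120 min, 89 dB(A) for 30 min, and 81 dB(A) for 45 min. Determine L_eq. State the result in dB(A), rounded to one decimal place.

83.6 dB(A)

Weight each interval's intensity by its duration and average over T = 235 min:
Σ tᵢ·10^(Lᵢ/10) = 40·10^(73/10) + 120·10^(83/10) + 30·10^(89/10) + 45·10^(81/10) = 5.424e+10.
L_eq = 10·log₁₀(5.424e+10/235) = 83.63 dB(A).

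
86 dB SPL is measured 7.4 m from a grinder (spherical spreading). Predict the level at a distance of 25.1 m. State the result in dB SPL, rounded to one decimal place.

For a point source, L₂ = L₁ − 20·log₁₀(r₂/r₁).
L₂ = 86 − 20·log₁₀(25.1/7.4) = 86 − 10.609 = 75.39 dB SPL.

75.4 dB SPL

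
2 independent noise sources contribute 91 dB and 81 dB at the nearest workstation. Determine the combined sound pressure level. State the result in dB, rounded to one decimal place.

91.4 dB

Incoherent sources combine by intensity addition: L_total = 10·log₁₀(Σ 10^(L_i/10)).
Σ 10^(L/10) = 10^(91/10) + 10^(81/10) = 1.385e+09.
L_total = 10·log₁₀(1.385e+09) = 91.41 dB.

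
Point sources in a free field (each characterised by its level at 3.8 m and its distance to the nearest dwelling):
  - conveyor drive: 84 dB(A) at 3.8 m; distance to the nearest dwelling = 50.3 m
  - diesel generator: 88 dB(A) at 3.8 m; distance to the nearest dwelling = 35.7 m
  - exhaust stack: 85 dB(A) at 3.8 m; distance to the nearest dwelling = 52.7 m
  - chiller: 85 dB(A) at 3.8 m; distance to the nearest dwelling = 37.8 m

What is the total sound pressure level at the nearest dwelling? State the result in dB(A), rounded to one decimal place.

71.3 dB(A)

Apply inverse-square spreading to bring every level to the receiver, then sum 10^(L/10).
conveyor drive: 84 − 20·log₁₀(50.3/3.8) = 84 − 22.44 = 61.56 dB(A).
diesel generator: 88 − 20·log₁₀(35.7/3.8) = 88 − 19.46 = 68.54 dB(A).
exhaust stack: 85 − 20·log₁₀(52.7/3.8) = 85 − 22.84 = 62.16 dB(A).
chiller: 85 − 20·log₁₀(37.8/3.8) = 85 − 19.95 = 65.05 dB(A).
Σ 10^(L/10) = 1.342e+07 → L_total = 10·log₁₀(1.342e+07) = 71.28 dB(A).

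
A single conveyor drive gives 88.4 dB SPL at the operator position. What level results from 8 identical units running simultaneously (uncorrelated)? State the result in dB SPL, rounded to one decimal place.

97.4 dB SPL

N identical incoherent sources raise the level by 10·log₁₀ N.
L_total = 88.4 + 10·log₁₀(8) = 88.4 + 9.031 = 97.43 dB SPL.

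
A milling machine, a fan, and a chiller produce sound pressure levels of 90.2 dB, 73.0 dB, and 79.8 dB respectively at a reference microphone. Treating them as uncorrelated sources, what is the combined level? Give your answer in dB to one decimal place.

Incoherent sources combine by intensity addition: L_total = 10·log₁₀(Σ 10^(L_i/10)).
Σ 10^(L/10) = 10^(90.2/10) + 10^(73.0/10) + 10^(79.8/10) = 1.163e+09.
L_total = 10·log₁₀(1.163e+09) = 90.65 dB.

90.7 dB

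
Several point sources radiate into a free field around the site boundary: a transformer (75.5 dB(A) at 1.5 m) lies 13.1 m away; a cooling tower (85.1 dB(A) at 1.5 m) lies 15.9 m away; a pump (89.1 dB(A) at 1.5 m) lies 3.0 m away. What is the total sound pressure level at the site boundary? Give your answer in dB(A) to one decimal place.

Apply inverse-square spreading to bring every level to the receiver, then sum 10^(L/10).
transformer: 75.5 − 20·log₁₀(13.1/1.5) = 75.5 − 18.82 = 56.68 dB(A).
cooling tower: 85.1 − 20·log₁₀(15.9/1.5) = 85.1 − 20.51 = 64.59 dB(A).
pump: 89.1 − 20·log₁₀(3.0/1.5) = 89.1 − 6.02 = 83.08 dB(A).
Σ 10^(L/10) = 2.066e+08 → L_total = 10·log₁₀(2.066e+08) = 83.15 dB(A).

83.2 dB(A)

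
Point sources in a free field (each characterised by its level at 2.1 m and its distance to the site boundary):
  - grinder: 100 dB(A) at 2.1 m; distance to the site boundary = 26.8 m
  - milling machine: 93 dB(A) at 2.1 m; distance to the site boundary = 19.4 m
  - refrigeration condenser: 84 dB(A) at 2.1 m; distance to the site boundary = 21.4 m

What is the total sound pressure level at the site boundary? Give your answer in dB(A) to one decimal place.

79.4 dB(A)

First find each source's level at the receiver (point-source: −20·log₁₀(r/r_ref)), then combine on an intensity basis.
grinder: 100 − 20·log₁₀(26.8/2.1) = 100 − 22.12 = 77.88 dB(A).
milling machine: 93 − 20·log₁₀(19.4/2.1) = 93 − 19.31 = 73.69 dB(A).
refrigeration condenser: 84 − 20·log₁₀(21.4/2.1) = 84 − 20.16 = 63.84 dB(A).
Σ 10^(L/10) = 8.720e+07 → L_total = 10·log₁₀(8.720e+07) = 79.41 dB(A).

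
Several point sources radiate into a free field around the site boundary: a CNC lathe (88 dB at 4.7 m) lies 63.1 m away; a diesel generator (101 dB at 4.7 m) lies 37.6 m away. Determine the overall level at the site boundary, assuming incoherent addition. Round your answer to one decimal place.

83.0 dB

Propagate each source to the receiver with L = L_ref − 20·log₁₀(r/r_ref), then add intensities.
CNC lathe: 88 − 20·log₁₀(63.1/4.7) = 88 − 22.56 = 65.44 dB.
diesel generator: 101 − 20·log₁₀(37.6/4.7) = 101 − 18.06 = 82.94 dB.
Σ 10^(L/10) = 2.002e+08 → L_total = 10·log₁₀(2.002e+08) = 83.01 dB.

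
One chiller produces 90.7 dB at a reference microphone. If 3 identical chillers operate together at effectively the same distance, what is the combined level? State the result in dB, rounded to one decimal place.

N identical incoherent sources raise the level by 10·log₁₀ N.
L_total = 90.7 + 10·log₁₀(3) = 90.7 + 4.771 = 95.47 dB.

95.5 dB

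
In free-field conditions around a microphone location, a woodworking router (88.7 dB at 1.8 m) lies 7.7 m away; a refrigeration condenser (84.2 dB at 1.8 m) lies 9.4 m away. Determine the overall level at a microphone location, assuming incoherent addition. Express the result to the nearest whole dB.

77 dB

Propagate each source to the receiver with L = L_ref − 20·log₁₀(r/r_ref), then add intensities.
woodworking router: 88.7 − 20·log₁₀(7.7/1.8) = 88.7 − 12.62 = 76.08 dB.
refrigeration condenser: 84.2 − 20·log₁₀(9.4/1.8) = 84.2 − 14.36 = 69.84 dB.
Σ 10^(L/10) = 5.015e+07 → L_total = 10·log₁₀(5.015e+07) = 77.00 dB.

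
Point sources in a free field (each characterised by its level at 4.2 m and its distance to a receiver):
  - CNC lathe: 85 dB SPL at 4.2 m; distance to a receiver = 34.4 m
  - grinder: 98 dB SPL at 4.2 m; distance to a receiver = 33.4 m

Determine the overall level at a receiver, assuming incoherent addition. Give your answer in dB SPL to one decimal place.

80.2 dB SPL

Propagate each source to the receiver with L = L_ref − 20·log₁₀(r/r_ref), then add intensities.
CNC lathe: 85 − 20·log₁₀(34.4/4.2) = 85 − 18.27 = 66.73 dB SPL.
grinder: 98 − 20·log₁₀(33.4/4.2) = 98 − 18.01 = 79.99 dB SPL.
Σ 10^(L/10) = 1.045e+08 → L_total = 10·log₁₀(1.045e+08) = 80.19 dB SPL.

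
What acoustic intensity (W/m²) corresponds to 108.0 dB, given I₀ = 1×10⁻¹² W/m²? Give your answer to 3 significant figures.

0.0631 W/m²

I/I₀ = 10^(108.0/10) = 6.31e+10, so I = 6.31e+10 × 10⁻¹² W/m².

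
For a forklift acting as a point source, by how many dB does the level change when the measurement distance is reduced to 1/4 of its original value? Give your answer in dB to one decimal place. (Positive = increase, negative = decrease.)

With spherical spreading the level changes by −20·log₁₀(r₂/r₁).
ΔL = −20·log₁₀(0.25) = +12.04 dB.

+12.0 dB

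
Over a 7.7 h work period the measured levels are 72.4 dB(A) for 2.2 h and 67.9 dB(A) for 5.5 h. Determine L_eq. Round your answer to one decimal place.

The energy average is taken in the linear domain: L_eq = 10·log₁₀[(Σ tᵢ·10^(Lᵢ/10))/T], T = 7.7 h.
Σ tᵢ·10^(Lᵢ/10) = 2.2·10^(72.4/10) + 5.5·10^(67.9/10) = 7.214e+07.
L_eq = 10·log₁₀(7.214e+07/7.7) = 69.72 dB(A).

69.7 dB(A)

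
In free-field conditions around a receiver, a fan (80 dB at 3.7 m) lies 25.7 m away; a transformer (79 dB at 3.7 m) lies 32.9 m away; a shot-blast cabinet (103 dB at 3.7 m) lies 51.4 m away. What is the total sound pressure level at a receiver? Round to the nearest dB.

80 dB

First find each source's level at the receiver (point-source: −20·log₁₀(r/r_ref)), then combine on an intensity basis.
fan: 80 − 20·log₁₀(25.7/3.7) = 80 − 16.83 = 63.17 dB.
transformer: 79 − 20·log₁₀(32.9/3.7) = 79 − 18.98 = 60.02 dB.
shot-blast cabinet: 103 − 20·log₁₀(51.4/3.7) = 103 − 22.86 = 80.14 dB.
Σ 10^(L/10) = 1.065e+08 → L_total = 10·log₁₀(1.065e+08) = 80.27 dB.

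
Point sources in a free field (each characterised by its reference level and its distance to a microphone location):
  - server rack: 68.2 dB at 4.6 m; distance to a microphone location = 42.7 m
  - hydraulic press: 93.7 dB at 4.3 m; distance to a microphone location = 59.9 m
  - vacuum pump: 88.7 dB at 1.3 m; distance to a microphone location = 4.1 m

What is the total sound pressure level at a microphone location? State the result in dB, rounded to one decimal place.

79.4 dB

First find each source's level at the receiver (point-source: −20·log₁₀(r/r_ref)), then combine on an intensity basis.
server rack: 68.2 − 20·log₁₀(42.7/4.6) = 68.2 − 19.35 = 48.85 dB.
hydraulic press: 93.7 − 20·log₁₀(59.9/4.3) = 93.7 − 22.88 = 70.82 dB.
vacuum pump: 88.7 − 20·log₁₀(4.1/1.3) = 88.7 − 9.98 = 78.72 dB.
Σ 10^(L/10) = 8.669e+07 → L_total = 10·log₁₀(8.669e+07) = 79.38 dB.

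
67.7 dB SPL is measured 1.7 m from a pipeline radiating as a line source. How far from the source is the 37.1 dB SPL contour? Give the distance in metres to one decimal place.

Line-source spreading drops the level by 10·log₁₀(r₂/r₁); inverting, r₂/r₁ = 10^(ΔL/10).
r₂ = 1.7·10^((67.7−37.1)/10) = 1.7·10^(30.6/10) = 1951.86 m.

1951.9 m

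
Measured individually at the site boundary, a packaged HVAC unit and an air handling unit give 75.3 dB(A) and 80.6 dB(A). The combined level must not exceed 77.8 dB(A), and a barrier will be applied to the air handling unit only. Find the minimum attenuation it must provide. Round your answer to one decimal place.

Everything except the air handling unit sums to 10^(75.3/10) = 3.388e+07 in linear terms, 75.30 dB(A).
The limit corresponds to 10^(77.8/10) = 6.026e+07; subtracting the fixed part leaves 2.637e+07 for the air handling unit, i.e. 74.21 dB(A).
So the air handling unit must be reduced from 80.6 to 74.21 dB(A): IL = 6.39 dB.

6.4 dB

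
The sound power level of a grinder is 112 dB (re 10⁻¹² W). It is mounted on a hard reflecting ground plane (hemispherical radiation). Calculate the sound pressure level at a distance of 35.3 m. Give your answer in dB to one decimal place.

The power spreads over a hemisphere of area 2π·r², so L_p = L_w − 10·log₁₀(2π·r²).
2π·r² = 7829 m², 10·log₁₀ of that is 38.937 dB.
L_p = 112 − 38.937 = 73.06 dB.

73.1 dB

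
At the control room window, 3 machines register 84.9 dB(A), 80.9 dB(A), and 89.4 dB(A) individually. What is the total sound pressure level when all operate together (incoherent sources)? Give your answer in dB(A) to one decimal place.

91.1 dB(A)

Incoherent sources combine by intensity addition: L_total = 10·log₁₀(Σ 10^(L_i/10)).
Σ 10^(L/10) = 10^(84.9/10) + 10^(80.9/10) + 10^(89.4/10) = 1.303e+09.
L_total = 10·log₁₀(1.303e+09) = 91.15 dB(A).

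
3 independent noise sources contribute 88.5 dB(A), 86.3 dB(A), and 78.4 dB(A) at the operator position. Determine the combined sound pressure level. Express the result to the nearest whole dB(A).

For uncorrelated sources the intensities add, so convert each level to linear form, sum, and take 10·log₁₀ of the total.
Σ 10^(L/10) = 10^(88.5/10) + 10^(86.3/10) + 10^(78.4/10) = 1.204e+09.
L_total = 10·log₁₀(1.204e+09) = 90.81 dB(A).

91 dB(A)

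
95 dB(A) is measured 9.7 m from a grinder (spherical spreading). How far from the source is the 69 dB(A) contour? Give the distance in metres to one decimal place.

193.5 m

The 26.0 dB drop corresponds to a distance ratio of 10^(26.0/20) for a point source.
r₂ = 9.7·10^((95−69)/20) = 9.7·10^(26.0/20) = 193.54 m.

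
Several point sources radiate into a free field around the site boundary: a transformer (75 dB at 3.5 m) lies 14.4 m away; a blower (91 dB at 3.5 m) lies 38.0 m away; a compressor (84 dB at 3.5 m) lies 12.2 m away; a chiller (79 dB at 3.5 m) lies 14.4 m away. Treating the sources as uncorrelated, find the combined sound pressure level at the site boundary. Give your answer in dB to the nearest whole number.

76 dB

Apply inverse-square spreading to bring every level to the receiver, then sum 10^(L/10).
transformer: 75 − 20·log₁₀(14.4/3.5) = 75 − 12.29 = 62.71 dB.
blower: 91 − 20·log₁₀(38.0/3.5) = 91 − 20.71 = 70.29 dB.
compressor: 84 − 20·log₁₀(12.2/3.5) = 84 − 10.85 = 73.15 dB.
chiller: 79 − 20·log₁₀(14.4/3.5) = 79 − 12.29 = 66.71 dB.
Σ 10^(L/10) = 3.791e+07 → L_total = 10·log₁₀(3.791e+07) = 75.79 dB.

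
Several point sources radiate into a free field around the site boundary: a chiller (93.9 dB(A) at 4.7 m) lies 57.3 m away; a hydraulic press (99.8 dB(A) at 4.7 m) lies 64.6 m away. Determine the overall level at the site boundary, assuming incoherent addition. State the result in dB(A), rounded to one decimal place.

Propagate each source to the receiver with L = L_ref − 20·log₁₀(r/r_ref), then add intensities.
chiller: 93.9 − 20·log₁₀(57.3/4.7) = 93.9 − 21.72 = 72.18 dB(A).
hydraulic press: 99.8 − 20·log₁₀(64.6/4.7) = 99.8 − 22.76 = 77.04 dB(A).
Σ 10^(L/10) = 6.707e+07 → L_total = 10·log₁₀(6.707e+07) = 78.27 dB(A).

78.3 dB(A)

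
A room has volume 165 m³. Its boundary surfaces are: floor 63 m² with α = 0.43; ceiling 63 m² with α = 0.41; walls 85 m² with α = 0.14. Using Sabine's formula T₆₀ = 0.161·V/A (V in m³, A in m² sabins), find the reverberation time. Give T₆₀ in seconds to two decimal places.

0.41 s

Total absorption A = 63·0.43 + 63·0.41 + 85·0.14 = 64.82 m² sabins.
T₆₀ = 0.161·V/A = 0.161·165/64.82 = 0.410 s.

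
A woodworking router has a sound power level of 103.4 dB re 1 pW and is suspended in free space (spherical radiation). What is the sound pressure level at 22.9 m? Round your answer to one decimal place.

65.2 dB

L_p = L_w − 10·log₁₀(4π·r²) with r = 22.9 m.
4π·r² = 6590 m², 10·log₁₀ of that is 38.189 dB.
L_p = 103.4 − 38.189 = 65.21 dB.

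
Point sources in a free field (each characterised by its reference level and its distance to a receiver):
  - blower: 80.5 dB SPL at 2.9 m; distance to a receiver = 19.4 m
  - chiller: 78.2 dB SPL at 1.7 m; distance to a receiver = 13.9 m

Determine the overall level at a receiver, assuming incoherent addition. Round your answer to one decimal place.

65.4 dB SPL

First find each source's level at the receiver (point-source: −20·log₁₀(r/r_ref)), then combine on an intensity basis.
blower: 80.5 − 20·log₁₀(19.4/2.9) = 80.5 − 16.51 = 63.99 dB SPL.
chiller: 78.2 − 20·log₁₀(13.9/1.7) = 78.2 − 18.25 = 59.95 dB SPL.
Σ 10^(L/10) = 3.495e+06 → L_total = 10·log₁₀(3.495e+06) = 65.44 dB SPL.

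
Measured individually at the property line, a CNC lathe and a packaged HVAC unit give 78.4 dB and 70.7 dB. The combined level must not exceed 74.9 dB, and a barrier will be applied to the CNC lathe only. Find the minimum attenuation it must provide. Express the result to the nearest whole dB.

6 dB

The untreated sources together contribute 10^(70.7/10) = 1.175e+07, i.e. 70.70 dB.
The limit corresponds to 10^(74.9/10) = 3.090e+07; subtracting the fixed part leaves 1.915e+07 for the CNC lathe, i.e. 72.82 dB.
So the CNC lathe must be reduced from 78.4 to 72.82 dB: IL = 5.58 dB.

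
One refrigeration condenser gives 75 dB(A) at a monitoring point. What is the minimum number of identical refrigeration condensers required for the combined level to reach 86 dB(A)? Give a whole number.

The shortfall is 86 − 75 = 11.0 dB, and N units add 10·log₁₀ N, so need 10·log₁₀ N ≥ 11.0.
N ≥ 10^(11.0/10) = 12.589, so N = 13.

13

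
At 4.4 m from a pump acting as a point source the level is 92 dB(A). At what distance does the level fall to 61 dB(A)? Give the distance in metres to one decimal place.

Point-source spreading drops the level by 20·log₁₀(r₂/r₁); inverting, r₂/r₁ = 10^(ΔL/20).
r₂ = 4.4·10^((92−61)/20) = 4.4·10^(31.0/20) = 156.12 m.

156.1 m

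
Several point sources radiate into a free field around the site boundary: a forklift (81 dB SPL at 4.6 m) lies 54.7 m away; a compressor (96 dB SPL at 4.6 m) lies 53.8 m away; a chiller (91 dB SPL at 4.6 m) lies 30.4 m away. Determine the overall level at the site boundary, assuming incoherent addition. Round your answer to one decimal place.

First find each source's level at the receiver (point-source: −20·log₁₀(r/r_ref)), then combine on an intensity basis.
forklift: 81 − 20·log₁₀(54.7/4.6) = 81 − 21.50 = 59.50 dB SPL.
compressor: 96 − 20·log₁₀(53.8/4.6) = 96 − 21.36 = 74.64 dB SPL.
chiller: 91 − 20·log₁₀(30.4/4.6) = 91 − 16.40 = 74.60 dB SPL.
Σ 10^(L/10) = 5.882e+07 → L_total = 10·log₁₀(5.882e+07) = 77.70 dB SPL.

77.7 dB SPL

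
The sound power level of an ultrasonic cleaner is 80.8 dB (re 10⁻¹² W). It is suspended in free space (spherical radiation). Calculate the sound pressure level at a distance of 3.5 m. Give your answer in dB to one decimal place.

58.9 dB

Free-field spherical radiation: L_p = L_w − 10·log₁₀(4π·r²), r = 3.5 m.
4π·r² = 153.9 m², 10·log₁₀ of that is 21.873 dB.
L_p = 80.8 − 21.873 = 58.93 dB.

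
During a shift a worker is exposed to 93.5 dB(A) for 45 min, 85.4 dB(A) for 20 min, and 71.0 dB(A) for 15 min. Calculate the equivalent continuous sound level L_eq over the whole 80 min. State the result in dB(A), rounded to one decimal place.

91.3 dB(A)

Weight each interval's intensity by its duration and average over T = 80 min:
Σ tᵢ·10^(Lᵢ/10) = 45·10^(93.5/10) + 20·10^(85.4/10) + 15·10^(71.0/10) = 1.079e+11.
L_eq = 10·log₁₀(1.079e+11/80) = 91.30 dB(A).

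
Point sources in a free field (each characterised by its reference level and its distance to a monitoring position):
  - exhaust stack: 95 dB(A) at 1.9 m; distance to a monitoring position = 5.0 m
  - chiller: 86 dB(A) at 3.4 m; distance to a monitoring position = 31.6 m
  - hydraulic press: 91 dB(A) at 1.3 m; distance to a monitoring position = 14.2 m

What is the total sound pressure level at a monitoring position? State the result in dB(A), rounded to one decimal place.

86.7 dB(A)

First find each source's level at the receiver (point-source: −20·log₁₀(r/r_ref)), then combine on an intensity basis.
exhaust stack: 95 − 20·log₁₀(5.0/1.9) = 95 − 8.40 = 86.60 dB(A).
chiller: 86 − 20·log₁₀(31.6/3.4) = 86 − 19.36 = 66.64 dB(A).
hydraulic press: 91 − 20·log₁₀(14.2/1.3) = 91 − 20.77 = 70.23 dB(A).
Σ 10^(L/10) = 4.718e+08 → L_total = 10·log₁₀(4.718e+08) = 86.74 dB(A).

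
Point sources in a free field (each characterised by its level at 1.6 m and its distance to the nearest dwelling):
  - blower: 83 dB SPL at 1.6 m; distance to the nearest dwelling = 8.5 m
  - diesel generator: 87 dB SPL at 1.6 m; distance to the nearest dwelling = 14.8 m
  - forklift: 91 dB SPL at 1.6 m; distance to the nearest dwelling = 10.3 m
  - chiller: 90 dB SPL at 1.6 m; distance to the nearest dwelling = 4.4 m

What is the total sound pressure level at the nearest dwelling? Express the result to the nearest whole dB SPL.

First find each source's level at the receiver (point-source: −20·log₁₀(r/r_ref)), then combine on an intensity basis.
blower: 83 − 20·log₁₀(8.5/1.6) = 83 − 14.51 = 68.49 dB SPL.
diesel generator: 87 − 20·log₁₀(14.8/1.6) = 87 − 19.32 = 67.68 dB SPL.
forklift: 91 − 20·log₁₀(10.3/1.6) = 91 − 16.17 = 74.83 dB SPL.
chiller: 90 − 20·log₁₀(4.4/1.6) = 90 − 8.79 = 81.21 dB SPL.
Σ 10^(L/10) = 1.755e+08 → L_total = 10·log₁₀(1.755e+08) = 82.44 dB SPL.

82 dB SPL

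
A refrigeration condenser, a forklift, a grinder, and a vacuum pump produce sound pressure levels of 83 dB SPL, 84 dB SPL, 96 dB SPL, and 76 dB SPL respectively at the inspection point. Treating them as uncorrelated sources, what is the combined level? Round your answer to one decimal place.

96.5 dB SPL

Incoherent sources combine by intensity addition: L_total = 10·log₁₀(Σ 10^(L_i/10)).
Σ 10^(L/10) = 10^(83/10) + 10^(84/10) + 10^(96/10) + 10^(76/10) = 4.472e+09.
L_total = 10·log₁₀(4.472e+09) = 96.50 dB SPL.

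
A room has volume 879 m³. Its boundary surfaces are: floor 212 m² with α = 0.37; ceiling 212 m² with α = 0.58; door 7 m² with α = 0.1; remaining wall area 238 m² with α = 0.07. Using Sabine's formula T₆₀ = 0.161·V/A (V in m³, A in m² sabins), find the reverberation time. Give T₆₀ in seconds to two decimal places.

0.65 s

Summing Sᵢαᵢ: 212·0.37 + 212·0.58 + 7·0.1 + 238·0.07 = 218.76 m².
T₆₀ = 0.161 × 879 / 218.76 = 0.647 s.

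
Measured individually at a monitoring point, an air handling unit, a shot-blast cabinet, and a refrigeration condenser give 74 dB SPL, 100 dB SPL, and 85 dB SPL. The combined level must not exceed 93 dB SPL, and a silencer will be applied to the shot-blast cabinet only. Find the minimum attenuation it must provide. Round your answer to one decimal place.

7.8 dB

Everything except the shot-blast cabinet sums to 10^(74/10) + 10^(85/10) = 3.413e+08 in linear terms, 85.33 dB SPL.
The limit corresponds to 10^(93/10) = 1.995e+09; subtracting the fixed part leaves 1.654e+09 for the shot-blast cabinet, i.e. 92.19 dB SPL.
Required insertion loss = 100 − 92.19 = 7.81 dB.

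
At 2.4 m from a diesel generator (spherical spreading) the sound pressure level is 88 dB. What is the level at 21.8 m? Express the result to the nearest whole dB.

69 dB

Spherical spreading from a point source gives a 20·log₁₀(r₂/r₁) drop.
L₂ = 88 − 20·log₁₀(21.8/2.4) = 88 − 19.165 = 68.84 dB.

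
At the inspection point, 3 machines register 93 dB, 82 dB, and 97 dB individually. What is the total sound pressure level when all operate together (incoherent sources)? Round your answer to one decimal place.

98.6 dB

Incoherent sources combine by intensity addition: L_total = 10·log₁₀(Σ 10^(L_i/10)).
Σ 10^(L/10) = 10^(93/10) + 10^(82/10) + 10^(97/10) = 7.166e+09.
L_total = 10·log₁₀(7.166e+09) = 98.55 dB.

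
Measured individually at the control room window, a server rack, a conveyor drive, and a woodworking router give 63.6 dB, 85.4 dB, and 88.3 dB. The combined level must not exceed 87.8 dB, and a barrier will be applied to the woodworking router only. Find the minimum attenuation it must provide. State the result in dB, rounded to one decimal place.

The untreated sources together contribute 10^(63.6/10) + 10^(85.4/10) = 3.490e+08, i.e. 85.43 dB.
To meet 87.8 dB overall, the treated woodworking router may contribute at most 10^(87.8/10) − 3.490e+08 = 2.535e+08, i.e. 84.04 dB.
Required insertion loss = 88.3 − 84.04 = 4.26 dB.

4.3 dB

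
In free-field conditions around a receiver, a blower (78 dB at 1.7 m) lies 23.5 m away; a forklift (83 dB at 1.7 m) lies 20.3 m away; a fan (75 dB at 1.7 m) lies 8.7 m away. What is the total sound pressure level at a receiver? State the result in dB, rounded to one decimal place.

Propagate each source to the receiver with L = L_ref − 20·log₁₀(r/r_ref), then add intensities.
blower: 78 − 20·log₁₀(23.5/1.7) = 78 − 22.81 = 55.19 dB.
forklift: 83 − 20·log₁₀(20.3/1.7) = 83 − 21.54 = 61.46 dB.
fan: 75 − 20·log₁₀(8.7/1.7) = 75 − 14.18 = 60.82 dB.
Σ 10^(L/10) = 2.937e+06 → L_total = 10·log₁₀(2.937e+06) = 64.68 dB.

64.7 dB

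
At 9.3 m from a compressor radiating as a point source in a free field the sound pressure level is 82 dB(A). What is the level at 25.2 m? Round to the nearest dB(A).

For a point source, L₂ = L₁ − 20·log₁₀(r₂/r₁).
L₂ = 82 − 20·log₁₀(25.2/9.3) = 82 − 8.658 = 73.34 dB(A).

73 dB(A)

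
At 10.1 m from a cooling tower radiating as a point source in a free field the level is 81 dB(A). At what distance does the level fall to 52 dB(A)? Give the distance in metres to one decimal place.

For a point source L₁ − L₂ = 20·log₁₀(r₂/r₁), so r₂ = r₁·10^((L₁−L₂)/20).
r₂ = 10.1·10^((81−52)/20) = 10.1·10^(29.0/20) = 284.66 m.

284.7 m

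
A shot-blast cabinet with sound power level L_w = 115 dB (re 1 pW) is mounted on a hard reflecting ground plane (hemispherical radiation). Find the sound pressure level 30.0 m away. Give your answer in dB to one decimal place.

77.5 dB

Free-field hemispherical radiation: L_p = L_w − 10·log₁₀(2π·r²), r = 30.0 m.
2π·r² = 5655 m², 10·log₁₀ of that is 37.524 dB.
L_p = 115 − 37.524 = 77.48 dB.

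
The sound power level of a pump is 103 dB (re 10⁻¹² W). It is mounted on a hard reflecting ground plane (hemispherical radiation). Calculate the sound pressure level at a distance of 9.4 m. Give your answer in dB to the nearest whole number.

76 dB

Free-field hemispherical radiation: L_p = L_w − 10·log₁₀(2π·r²), r = 9.4 m.
2π·r² = 555.2 m², 10·log₁₀ of that is 27.444 dB.
L_p = 103 − 27.444 = 75.56 dB.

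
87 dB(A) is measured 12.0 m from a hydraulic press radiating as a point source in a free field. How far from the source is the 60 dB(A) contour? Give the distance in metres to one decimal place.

268.6 m

The 27.0 dB drop corresponds to a distance ratio of 10^(27.0/20) for a point source.
r₂ = 12.0·10^((87−60)/20) = 12.0·10^(27.0/20) = 268.65 m.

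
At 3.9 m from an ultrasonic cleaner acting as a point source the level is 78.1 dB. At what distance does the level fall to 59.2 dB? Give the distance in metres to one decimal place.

Point-source spreading drops the level by 20·log₁₀(r₂/r₁); inverting, r₂/r₁ = 10^(ΔL/20).
r₂ = 3.9·10^((78.1−59.2)/20) = 3.9·10^(18.9/20) = 34.36 m.

34.4 m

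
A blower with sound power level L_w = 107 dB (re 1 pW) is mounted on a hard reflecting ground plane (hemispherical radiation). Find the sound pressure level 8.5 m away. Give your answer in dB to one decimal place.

L_p = L_w − 10·log₁₀(2π·r²) with r = 8.5 m.
2π·r² = 454 m², 10·log₁₀ of that is 26.570 dB.
L_p = 107 − 26.570 = 80.43 dB.

80.4 dB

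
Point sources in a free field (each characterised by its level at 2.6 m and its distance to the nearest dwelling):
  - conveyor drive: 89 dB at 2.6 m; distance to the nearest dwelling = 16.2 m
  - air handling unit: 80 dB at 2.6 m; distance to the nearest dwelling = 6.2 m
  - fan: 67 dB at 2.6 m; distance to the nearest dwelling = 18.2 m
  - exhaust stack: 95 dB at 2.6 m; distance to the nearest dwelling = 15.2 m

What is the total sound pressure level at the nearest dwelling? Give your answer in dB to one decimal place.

81.2 dB

Apply inverse-square spreading to bring every level to the receiver, then sum 10^(L/10).
conveyor drive: 89 − 20·log₁₀(16.2/2.6) = 89 − 15.89 = 73.11 dB.
air handling unit: 80 − 20·log₁₀(6.2/2.6) = 80 − 7.55 = 72.45 dB.
fan: 67 − 20·log₁₀(18.2/2.6) = 67 − 16.90 = 50.10 dB.
exhaust stack: 95 − 20·log₁₀(15.2/2.6) = 95 − 15.34 = 79.66 dB.
Σ 10^(L/10) = 1.307e+08 → L_total = 10·log₁₀(1.307e+08) = 81.16 dB.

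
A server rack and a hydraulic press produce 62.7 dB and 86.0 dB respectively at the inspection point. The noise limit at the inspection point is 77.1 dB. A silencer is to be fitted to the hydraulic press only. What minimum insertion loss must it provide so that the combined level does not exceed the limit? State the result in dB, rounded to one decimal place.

Everything except the hydraulic press sums to 10^(62.7/10) = 1.862e+06 in linear terms, 62.70 dB.
The limit corresponds to 10^(77.1/10) = 5.129e+07; subtracting the fixed part leaves 4.942e+07 for the hydraulic press, i.e. 76.94 dB.
So the hydraulic press must be reduced from 86.0 to 76.94 dB: IL = 9.06 dB.

9.1 dB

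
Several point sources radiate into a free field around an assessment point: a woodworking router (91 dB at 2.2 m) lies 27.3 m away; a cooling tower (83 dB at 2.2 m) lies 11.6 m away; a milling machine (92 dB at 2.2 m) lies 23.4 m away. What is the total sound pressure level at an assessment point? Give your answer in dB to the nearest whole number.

Propagate each source to the receiver with L = L_ref − 20·log₁₀(r/r_ref), then add intensities.
woodworking router: 91 − 20·log₁₀(27.3/2.2) = 91 − 21.87 = 69.13 dB.
cooling tower: 83 − 20·log₁₀(11.6/2.2) = 83 − 14.44 = 68.56 dB.
milling machine: 92 − 20·log₁₀(23.4/2.2) = 92 − 20.54 = 71.46 dB.
Σ 10^(L/10) = 2.936e+07 → L_total = 10·log₁₀(2.936e+07) = 74.68 dB.

75 dB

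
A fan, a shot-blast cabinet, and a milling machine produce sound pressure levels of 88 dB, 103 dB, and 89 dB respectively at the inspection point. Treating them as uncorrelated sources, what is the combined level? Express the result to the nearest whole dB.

103 dB

For uncorrelated sources the intensities add, so convert each level to linear form, sum, and take 10·log₁₀ of the total.
Σ 10^(L/10) = 10^(88/10) + 10^(103/10) + 10^(89/10) = 2.138e+10.
L_total = 10·log₁₀(2.138e+10) = 103.30 dB.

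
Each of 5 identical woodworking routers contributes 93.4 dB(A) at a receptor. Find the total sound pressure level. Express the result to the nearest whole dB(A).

N identical incoherent sources raise the level by 10·log₁₀ N.
L_total = 93.4 + 10·log₁₀(5) = 93.4 + 6.990 = 100.39 dB(A).

100 dB(A)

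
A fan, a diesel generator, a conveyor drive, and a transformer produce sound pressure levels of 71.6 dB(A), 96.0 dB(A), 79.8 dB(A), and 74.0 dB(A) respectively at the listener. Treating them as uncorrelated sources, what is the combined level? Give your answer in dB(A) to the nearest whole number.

For uncorrelated sources the intensities add, so convert each level to linear form, sum, and take 10·log₁₀ of the total.
Σ 10^(L/10) = 10^(71.6/10) + 10^(96.0/10) + 10^(79.8/10) + 10^(74.0/10) = 4.116e+09.
L_total = 10·log₁₀(4.116e+09) = 96.14 dB(A).

96 dB(A)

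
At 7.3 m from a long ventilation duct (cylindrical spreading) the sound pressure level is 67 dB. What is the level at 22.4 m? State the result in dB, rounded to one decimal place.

Line-source attenuation: ΔL = 10·log₁₀(r₂/r₁) = 10·log₁₀(22.4/7.3) = 4.869 dB.
L₂ = 67 − 10·log₁₀(22.4/7.3) = 67 − 4.869 = 62.13 dB.

62.1 dB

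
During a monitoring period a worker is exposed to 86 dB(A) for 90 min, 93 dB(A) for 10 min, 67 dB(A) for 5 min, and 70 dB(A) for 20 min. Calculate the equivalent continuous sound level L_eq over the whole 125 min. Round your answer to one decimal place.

86.5 dB(A)

Weight each interval's intensity by its duration and average over T = 125 min:
Σ tᵢ·10^(Lᵢ/10) = 90·10^(86/10) + 10·10^(93/10) + 5·10^(67/10) + 20·10^(70/10) = 5.601e+10.
L_eq = 10·log₁₀(5.601e+10/125) = 86.51 dB(A).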